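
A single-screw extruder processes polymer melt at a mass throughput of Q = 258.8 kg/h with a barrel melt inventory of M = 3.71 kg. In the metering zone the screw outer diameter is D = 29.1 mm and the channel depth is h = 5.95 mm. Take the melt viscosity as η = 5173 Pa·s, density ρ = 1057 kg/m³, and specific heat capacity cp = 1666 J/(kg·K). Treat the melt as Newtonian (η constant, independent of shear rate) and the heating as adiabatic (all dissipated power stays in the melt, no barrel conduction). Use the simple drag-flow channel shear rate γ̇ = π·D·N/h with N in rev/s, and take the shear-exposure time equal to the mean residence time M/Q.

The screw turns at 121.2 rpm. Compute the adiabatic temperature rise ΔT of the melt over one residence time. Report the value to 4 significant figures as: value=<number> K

value=146.0 K

Q_s = Q / 3600 = 258.8 / 3600 = 0.0718889 kg/s
t_res = M / Q_s = 3.71 ÷ 0.0718889 = 51.6074 s
D = 29.1 mm = 0.0291 m;  h = 5.95 mm = 0.00595 m;  N = 121.2 rpm / 60 = 2.02 rev/s
Shear rate: γ̇ = πDN/h = π·0.0291·2.02/0.00595 = 31.0368 s⁻¹
ΔT = η·γ̇²·t_res/(ρ·cp) = [5173 × 31.0368² × 51.6074] / [1057 × 1666] = 146.036 K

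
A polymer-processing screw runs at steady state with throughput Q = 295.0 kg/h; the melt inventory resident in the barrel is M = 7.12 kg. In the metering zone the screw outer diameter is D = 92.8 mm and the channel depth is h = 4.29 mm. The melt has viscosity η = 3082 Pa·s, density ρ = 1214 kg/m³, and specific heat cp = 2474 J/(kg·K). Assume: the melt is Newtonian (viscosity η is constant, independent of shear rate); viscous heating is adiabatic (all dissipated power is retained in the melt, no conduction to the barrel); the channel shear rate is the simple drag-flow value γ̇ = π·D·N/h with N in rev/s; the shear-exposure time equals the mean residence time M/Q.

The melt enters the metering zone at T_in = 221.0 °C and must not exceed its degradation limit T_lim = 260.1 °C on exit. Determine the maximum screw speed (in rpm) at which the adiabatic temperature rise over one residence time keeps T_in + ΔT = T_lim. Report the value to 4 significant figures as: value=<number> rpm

Throughput in SI: Q_s = 295.0 kg/h ÷ 3600 s/h = 0.0819444 kg/s
t_res = M / Q_s = 7.12 / 0.0819444 = 86.8881 s
Convert to metres: D = 0.0928 m, h = 0.00429 m
Allowable rise: ΔT_a = T_lim − T_in = 260.1 − 221.0 = 39.1 K
Invert ΔT = ηγ̇²t_res/(ρcp) for γ̇: γ̇_max² = ΔT_a ρ cp / (η t_res) = 39.1·1214·2474 / (3082·86.8881) = 438.533 s⁻²
γ̇_max = sqrt(438.533) = 20.9412 s⁻¹
N_max = γ̇_max h / (πD) = 20.9412·0.00429/(π·0.0928) = 0.308149 rev/s → ×60 = 18.4889 rpm

value=18.49 rpm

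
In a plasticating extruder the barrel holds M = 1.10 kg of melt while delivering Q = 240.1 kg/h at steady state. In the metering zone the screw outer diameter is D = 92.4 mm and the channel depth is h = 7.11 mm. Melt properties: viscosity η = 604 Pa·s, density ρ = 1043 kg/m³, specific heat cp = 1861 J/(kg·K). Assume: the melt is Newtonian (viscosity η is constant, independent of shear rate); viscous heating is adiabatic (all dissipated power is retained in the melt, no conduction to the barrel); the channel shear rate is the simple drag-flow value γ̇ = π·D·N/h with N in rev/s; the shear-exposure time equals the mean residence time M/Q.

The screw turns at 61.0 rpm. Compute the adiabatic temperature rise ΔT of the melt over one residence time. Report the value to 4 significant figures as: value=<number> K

value=8.842 K

Convert throughput: Q = 240.1 kg/h = 240.1/3600 = 0.0666944 kg/s
t_res = M / Q_s = 1.10 ÷ 0.0666944 = 16.4931 s
Geometry in metres: D = 92.4 mm → 0.0924 m, h = 7.11 mm → 0.00711 m; screw speed N = 61.0 rpm = 1.01667 rev/s
Shear rate: γ̇ = πDN/h = π·0.0924·1.01667/0.00711 = 41.5079 s⁻¹
ΔT = η·γ̇²·t_res/(ρ·cp) = [604 × 41.5079² × 16.4931] / [1043 × 1861] = 8.84242 K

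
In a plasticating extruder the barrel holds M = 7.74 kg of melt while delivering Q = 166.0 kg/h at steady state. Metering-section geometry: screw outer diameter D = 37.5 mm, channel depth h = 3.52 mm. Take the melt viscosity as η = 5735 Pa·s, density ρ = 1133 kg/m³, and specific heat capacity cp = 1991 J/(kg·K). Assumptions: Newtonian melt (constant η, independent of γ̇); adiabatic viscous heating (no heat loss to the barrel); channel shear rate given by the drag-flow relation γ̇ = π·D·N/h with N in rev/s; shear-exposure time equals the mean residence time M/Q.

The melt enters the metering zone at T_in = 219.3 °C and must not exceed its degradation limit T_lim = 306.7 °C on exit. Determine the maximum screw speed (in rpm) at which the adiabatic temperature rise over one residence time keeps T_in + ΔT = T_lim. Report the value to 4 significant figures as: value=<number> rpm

value=25.66 rpm

Convert throughput: Q = 166.0 kg/h = 166.0/3600 = 0.0461111 kg/s
t_res = M / Q_s = 7.74 ÷ 0.0461111 = 167.855 s
Geometry in SI: D = 37.5 mm → 0.0375 m, h = 3.52 mm → 0.00352 m
ΔT_a = T_lim − T_in = 306.7 − 219.3 = 87.4 K
Invert ΔT = ηγ̇²t_res/(ρcp) for γ̇: γ̇_max² = ΔT_a ρ cp / (η t_res) = 87.4·1133·1991 / (5735·167.855) = 204.807 s⁻²
Take the square root: γ̇_max = √(204.807) = 14.3111 s⁻¹
N_max = γ̇_max·h / (π·D) = 14.3111 · 0.00352 / (π · 0.0375) = 0.427596 rev/s = 25.6557 rpm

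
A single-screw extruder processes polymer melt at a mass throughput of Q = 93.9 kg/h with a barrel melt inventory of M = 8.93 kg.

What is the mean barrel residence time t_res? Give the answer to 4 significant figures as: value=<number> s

value=342.4 s

Convert throughput: Q = 93.9 kg/h = 93.9/3600 = 0.0260833 kg/s
t_res = M / Q_s = 8.93 ÷ 0.0260833 = 342.364 s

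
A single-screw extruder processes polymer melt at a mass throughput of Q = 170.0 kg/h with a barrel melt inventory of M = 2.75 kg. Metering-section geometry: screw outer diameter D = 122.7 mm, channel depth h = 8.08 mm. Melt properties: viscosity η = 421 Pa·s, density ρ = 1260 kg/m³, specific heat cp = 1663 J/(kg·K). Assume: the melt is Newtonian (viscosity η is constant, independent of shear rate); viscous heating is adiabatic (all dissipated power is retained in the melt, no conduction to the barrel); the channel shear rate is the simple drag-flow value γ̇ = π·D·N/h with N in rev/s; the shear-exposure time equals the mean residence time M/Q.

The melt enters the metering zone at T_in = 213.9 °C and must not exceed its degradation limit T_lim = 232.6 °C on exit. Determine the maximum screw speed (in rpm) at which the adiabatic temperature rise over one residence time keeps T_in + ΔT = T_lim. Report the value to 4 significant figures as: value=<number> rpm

value=50.28 rpm

Throughput in SI: Q_s = 170.0 kg/h ÷ 3600 s/h = 0.0472222 kg/s
t_res = M / Q_s = 2.75 / 0.0472222 = 58.2353 s
Convert to metres: D = 0.1227 m, h = 0.00808 m
Allowable rise: ΔT_a = T_lim − T_in = 232.6 − 213.9 = 18.7 K
γ̇_max² = ΔT_a·ρ·cp / (η·t_res) = [18.7 × 1260 × 1663] / [421 × 58.2353] = 1598.22 s⁻²
γ̇_max = sqrt(1598.22) = 39.9777 s⁻¹
N_max = γ̇_max h / (πD) = 39.9777·0.00808/(π·0.1227) = 0.837982 rev/s → ×60 = 50.2789 rpm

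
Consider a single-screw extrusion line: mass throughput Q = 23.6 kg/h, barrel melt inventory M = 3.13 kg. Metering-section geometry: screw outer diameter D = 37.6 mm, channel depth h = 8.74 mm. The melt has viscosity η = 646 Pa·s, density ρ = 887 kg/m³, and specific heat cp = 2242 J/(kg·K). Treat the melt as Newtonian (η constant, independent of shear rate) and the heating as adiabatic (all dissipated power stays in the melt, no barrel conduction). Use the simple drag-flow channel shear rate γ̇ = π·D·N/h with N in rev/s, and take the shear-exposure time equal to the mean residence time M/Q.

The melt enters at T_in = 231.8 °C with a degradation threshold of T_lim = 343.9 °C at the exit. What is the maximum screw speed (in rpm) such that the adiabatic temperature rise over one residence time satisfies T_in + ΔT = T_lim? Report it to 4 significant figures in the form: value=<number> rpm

Q_s = Q / 3600 = 23.6 / 3600 = 0.00655556 kg/s
t_res = M / Q_s = 3.13 / 0.00655556 = 477.458 s
D = 37.6 mm = 0.0376 m;  h = 8.74 mm = 0.00874 m
ΔT_a = T_lim − T_in = 343.9 − 231.8 = 112.1 K
γ̇_max² = ΔT_a·ρ·cp/(η·t_res) = 112.1·887·2242/(646·477.458) = 722.766 s⁻²
Take the square root: γ̇_max = √(722.766) = 26.8843 s⁻¹
Solve γ̇ = πDN/h for N: N_max = γ̇_max·h/(π·D) = 26.8843 × 0.00874 / (π × 0.0376) = 1.98917 rev/s = 119.35 rpm

value=119.4 rpm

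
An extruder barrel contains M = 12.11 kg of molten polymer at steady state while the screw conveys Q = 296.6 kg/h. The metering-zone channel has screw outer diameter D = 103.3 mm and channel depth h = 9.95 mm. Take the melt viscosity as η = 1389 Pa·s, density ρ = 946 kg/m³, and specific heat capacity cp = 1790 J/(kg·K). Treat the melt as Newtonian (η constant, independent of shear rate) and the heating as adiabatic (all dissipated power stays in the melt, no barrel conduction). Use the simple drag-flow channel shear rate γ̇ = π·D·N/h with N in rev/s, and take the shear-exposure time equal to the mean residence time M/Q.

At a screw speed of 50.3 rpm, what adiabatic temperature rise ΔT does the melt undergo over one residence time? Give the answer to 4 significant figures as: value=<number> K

value=90.14 K

Q_s = Q / 3600 = 296.6 / 3600 = 0.0823889 kg/s
t_res = M / Q_s = 12.11 ÷ 0.0823889 = 146.986 s
D = 103.3 mm = 0.1033 m;  h = 9.95 mm = 0.00995 m;  N = 50.3 rpm / 60 = 0.838333 rev/s
γ̇ = π D N / h = (π)(0.1033)(0.838333) / 0.00995 = 27.3429 s⁻¹
ΔT = η·γ̇²·t_res/(ρ·cp) = [1389 × 27.3429² × 146.986] / [946 × 1790] = 90.1408 K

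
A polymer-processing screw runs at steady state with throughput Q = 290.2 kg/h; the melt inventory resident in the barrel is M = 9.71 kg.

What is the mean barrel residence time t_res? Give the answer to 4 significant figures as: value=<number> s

value=120.5 s

Q_s = Q / 3600 = 290.2 / 3600 = 0.0806111 kg/s
t_res = M / Q_s = 9.71 ÷ 0.0806111 = 120.455 s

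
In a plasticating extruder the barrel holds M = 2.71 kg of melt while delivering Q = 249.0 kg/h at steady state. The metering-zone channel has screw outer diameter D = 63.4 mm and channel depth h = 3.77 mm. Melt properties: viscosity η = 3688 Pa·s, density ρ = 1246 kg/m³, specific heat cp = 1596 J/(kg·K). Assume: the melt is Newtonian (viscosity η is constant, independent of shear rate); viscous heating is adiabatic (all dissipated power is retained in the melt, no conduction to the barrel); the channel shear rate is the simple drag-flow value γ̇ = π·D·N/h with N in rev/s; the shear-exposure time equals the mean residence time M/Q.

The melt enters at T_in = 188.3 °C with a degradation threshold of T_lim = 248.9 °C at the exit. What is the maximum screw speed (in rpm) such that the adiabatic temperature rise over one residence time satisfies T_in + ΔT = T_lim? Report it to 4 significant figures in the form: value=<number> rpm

Q_s = Q / 3600 = 249.0 / 3600 = 0.0691667 kg/s
Mean residence time: t_res = M/Q_s = 2.71 kg / 0.0691667 kg/s = 39.1807 s
Convert to metres: D = 0.0634 m, h = 0.00377 m
ΔT_a = T_lim − T_in = 248.9 − 188.3 = 60.6 K
γ̇_max² = ΔT_a·ρ·cp/(η·t_res) = 60.6·1246·1596/(3688·39.1807) = 833.989 s⁻²
Take the square root: γ̇_max = √(833.989) = 28.8789 s⁻¹
N_max = γ̇_max h / (πD) = 28.8789·0.00377/(π·0.0634) = 0.546616 rev/s → ×60 = 32.797 rpm

value=32.80 rpm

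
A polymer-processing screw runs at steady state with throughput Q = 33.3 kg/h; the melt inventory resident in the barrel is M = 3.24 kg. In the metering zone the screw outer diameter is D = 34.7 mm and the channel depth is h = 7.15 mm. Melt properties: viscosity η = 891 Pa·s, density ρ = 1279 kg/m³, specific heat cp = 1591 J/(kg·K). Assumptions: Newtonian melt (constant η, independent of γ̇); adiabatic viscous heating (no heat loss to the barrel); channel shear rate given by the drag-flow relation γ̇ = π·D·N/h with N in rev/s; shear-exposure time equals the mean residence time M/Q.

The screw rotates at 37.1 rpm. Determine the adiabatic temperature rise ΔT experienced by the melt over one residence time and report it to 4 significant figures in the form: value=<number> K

value=13.63 K

Q_s = Q / 3600 = 33.3 / 3600 = 0.00925 kg/s
t_res = M / Q_s = 3.24 / 0.00925 = 350.27 s
Geometry in metres: D = 34.7 mm → 0.0347 m, h = 7.15 mm → 0.00715 m; screw speed N = 37.1 rpm = 0.618333 rev/s
Shear rate: γ̇ = πDN/h = π·0.0347·0.618333/0.00715 = 9.42749 s⁻¹
ΔT = η·γ̇²·t_res / (ρ·cp) = 891 · (9.42749)² · 350.27 / (1279 · 1591) = 13.6311 K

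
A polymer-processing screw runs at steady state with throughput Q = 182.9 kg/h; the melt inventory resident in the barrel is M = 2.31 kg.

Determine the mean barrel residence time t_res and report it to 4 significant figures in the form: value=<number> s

Throughput in SI: Q_s = 182.9 kg/h ÷ 3600 s/h = 0.0508056 kg/s
t_res = M / Q_s = 2.31 / 0.0508056 = 45.4675 s

value=45.47 s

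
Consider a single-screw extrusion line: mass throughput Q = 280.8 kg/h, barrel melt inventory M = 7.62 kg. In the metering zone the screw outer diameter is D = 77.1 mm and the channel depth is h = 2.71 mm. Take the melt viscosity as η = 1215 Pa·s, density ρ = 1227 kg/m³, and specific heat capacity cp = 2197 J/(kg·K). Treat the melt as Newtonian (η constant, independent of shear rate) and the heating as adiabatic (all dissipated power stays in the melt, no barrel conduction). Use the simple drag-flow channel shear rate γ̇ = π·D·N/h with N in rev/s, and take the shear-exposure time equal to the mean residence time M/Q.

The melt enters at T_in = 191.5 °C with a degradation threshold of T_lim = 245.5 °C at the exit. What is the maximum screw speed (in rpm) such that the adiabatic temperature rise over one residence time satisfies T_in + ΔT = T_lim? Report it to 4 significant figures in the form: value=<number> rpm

Q_s = Q / 3600 = 280.8 / 3600 = 0.078 kg/s
t_res = M / Q_s = 7.62 / 0.078 = 97.6923 s
Convert to metres: D = 0.0771 m, h = 0.00271 m
ΔT_a = T_lim − T_in = 245.5 − 191.5 = 54 K
γ̇_max² = ΔT_a·ρ·cp / (η·t_res) = [54 × 1227 × 2197] / [1215 × 97.6923] = 1226.4 s⁻²
γ̇_max = √1226.4 = 35.02 s⁻¹
N_max = γ̇_max·h / (π·D) = 35.02 · 0.00271 / (π · 0.0771) = 0.391815 rev/s = 23.5089 rpm

value=23.51 rpm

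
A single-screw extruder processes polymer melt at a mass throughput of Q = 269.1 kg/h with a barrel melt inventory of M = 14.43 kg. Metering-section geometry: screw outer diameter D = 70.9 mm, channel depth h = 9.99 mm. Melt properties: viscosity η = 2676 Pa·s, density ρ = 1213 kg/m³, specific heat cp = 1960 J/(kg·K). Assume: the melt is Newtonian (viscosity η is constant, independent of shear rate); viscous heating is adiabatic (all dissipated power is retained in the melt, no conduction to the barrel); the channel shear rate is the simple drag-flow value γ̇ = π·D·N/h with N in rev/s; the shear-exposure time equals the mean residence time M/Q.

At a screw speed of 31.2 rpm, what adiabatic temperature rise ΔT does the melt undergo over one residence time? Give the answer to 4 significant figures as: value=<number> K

Convert throughput: Q = 269.1 kg/h = 269.1/3600 = 0.07475 kg/s
Mean residence time: t_res = M/Q_s = 14.43 kg / 0.07475 kg/s = 193.043 s
Geometry in metres: D = 70.9 mm → 0.0709 m, h = 9.99 mm → 0.00999 m; screw speed N = 31.2 rpm = 0.52 rev/s
γ̇ = π D N / h = (π)(0.0709)(0.52) / 0.00999 = 11.594 s⁻¹
Adiabatic rise: ΔT = η γ̇² t_res / (ρ cp) = 2676·(11.594)²·193.043 / (1213·1960) = 29.2074 K

value=29.21 K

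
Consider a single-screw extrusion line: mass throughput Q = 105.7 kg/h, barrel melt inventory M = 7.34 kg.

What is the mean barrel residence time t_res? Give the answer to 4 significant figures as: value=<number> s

value=250.0 s

Q_s = Q / 3600 = 105.7 / 3600 = 0.0293611 kg/s
t_res = M / Q_s = 7.34 / 0.0293611 = 249.991 s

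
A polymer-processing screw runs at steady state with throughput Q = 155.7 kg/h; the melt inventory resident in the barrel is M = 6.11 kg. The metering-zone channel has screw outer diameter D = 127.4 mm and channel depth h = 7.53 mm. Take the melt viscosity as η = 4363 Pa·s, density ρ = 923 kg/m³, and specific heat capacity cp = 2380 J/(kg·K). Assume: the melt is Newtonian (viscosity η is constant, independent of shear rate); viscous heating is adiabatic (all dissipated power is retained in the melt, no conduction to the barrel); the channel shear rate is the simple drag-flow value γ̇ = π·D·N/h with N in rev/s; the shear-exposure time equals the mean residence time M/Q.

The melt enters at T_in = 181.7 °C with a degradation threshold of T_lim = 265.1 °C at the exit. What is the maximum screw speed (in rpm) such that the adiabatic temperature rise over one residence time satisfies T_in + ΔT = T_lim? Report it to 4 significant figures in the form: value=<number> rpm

value=19.46 rpm

Convert throughput: Q = 155.7 kg/h = 155.7/3600 = 0.04325 kg/s
t_res = M / Q_s = 6.11 / 0.04325 = 141.272 s
D = 127.4 mm = 0.1274 m;  h = 7.53 mm = 0.00753 m
ΔT_a = T_lim − T_in = 265.1 °C − 181.7 °C = 83.4 K
γ̇_max² = ΔT_a·ρ·cp/(η·t_res) = 83.4·923·2380/(4363·141.272) = 297.238 s⁻²
γ̇_max = sqrt(297.238) = 17.2406 s⁻¹
Solve γ̇ = πDN/h for N: N_max = γ̇_max·h/(π·D) = 17.2406 × 0.00753 / (π × 0.1274) = 0.32436 rev/s = 19.4616 rpm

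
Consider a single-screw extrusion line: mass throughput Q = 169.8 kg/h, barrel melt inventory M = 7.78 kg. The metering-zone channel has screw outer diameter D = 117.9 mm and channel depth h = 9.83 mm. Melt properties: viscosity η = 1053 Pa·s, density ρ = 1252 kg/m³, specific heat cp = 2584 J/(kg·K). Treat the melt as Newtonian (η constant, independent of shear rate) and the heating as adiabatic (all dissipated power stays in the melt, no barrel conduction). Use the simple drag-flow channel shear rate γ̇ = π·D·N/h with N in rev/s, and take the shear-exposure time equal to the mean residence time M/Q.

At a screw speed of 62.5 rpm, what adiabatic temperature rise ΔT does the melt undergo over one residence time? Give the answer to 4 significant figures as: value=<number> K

value=82.71 K

Q_s = Q / 3600 = 169.8 / 3600 = 0.0471667 kg/s
t_res = M / Q_s = 7.78 ÷ 0.0471667 = 164.947 s
Convert to SI: D = 0.1179 m, h = 0.00983 m, N = 62.5/60 = 1.04167 rev/s
γ̇ = π D N / h = (π)(0.1179)(1.04167) / 0.00983 = 39.2499 s⁻¹
Adiabatic rise: ΔT = η γ̇² t_res / (ρ cp) = 1053·(39.2499)²·164.947 / (1252·2584) = 82.7092 K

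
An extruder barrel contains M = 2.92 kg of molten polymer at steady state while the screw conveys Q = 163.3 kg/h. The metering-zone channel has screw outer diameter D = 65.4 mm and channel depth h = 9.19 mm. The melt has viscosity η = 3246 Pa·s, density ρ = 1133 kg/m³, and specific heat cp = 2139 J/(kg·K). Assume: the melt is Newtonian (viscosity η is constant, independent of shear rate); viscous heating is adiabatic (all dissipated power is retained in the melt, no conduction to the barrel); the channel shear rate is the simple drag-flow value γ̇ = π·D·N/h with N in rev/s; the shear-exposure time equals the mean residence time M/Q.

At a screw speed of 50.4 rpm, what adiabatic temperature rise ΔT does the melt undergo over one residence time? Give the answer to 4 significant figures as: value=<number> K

Convert throughput: Q = 163.3 kg/h = 163.3/3600 = 0.0453611 kg/s
Mean residence time: t_res = M/Q_s = 2.92 kg / 0.0453611 kg/s = 64.3723 s
Convert to SI: D = 0.0654 m, h = 0.00919 m, N = 50.4/60 = 0.84 rev/s
γ̇ = π D N / h = (π)(0.0654)(0.84) / 0.00919 = 18.7798 s⁻¹
Adiabatic rise: ΔT = η γ̇² t_res / (ρ cp) = 3246·(18.7798)²·64.3723 / (1133·2139) = 30.4081 K

value=30.41 K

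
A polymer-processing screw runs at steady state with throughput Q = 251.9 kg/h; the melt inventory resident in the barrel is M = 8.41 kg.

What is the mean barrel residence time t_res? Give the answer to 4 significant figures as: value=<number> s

Throughput in SI: Q_s = 251.9 kg/h ÷ 3600 s/h = 0.0699722 kg/s
Mean residence time: t_res = M/Q_s = 8.41 kg / 0.0699722 kg/s = 120.191 s

value=120.2 s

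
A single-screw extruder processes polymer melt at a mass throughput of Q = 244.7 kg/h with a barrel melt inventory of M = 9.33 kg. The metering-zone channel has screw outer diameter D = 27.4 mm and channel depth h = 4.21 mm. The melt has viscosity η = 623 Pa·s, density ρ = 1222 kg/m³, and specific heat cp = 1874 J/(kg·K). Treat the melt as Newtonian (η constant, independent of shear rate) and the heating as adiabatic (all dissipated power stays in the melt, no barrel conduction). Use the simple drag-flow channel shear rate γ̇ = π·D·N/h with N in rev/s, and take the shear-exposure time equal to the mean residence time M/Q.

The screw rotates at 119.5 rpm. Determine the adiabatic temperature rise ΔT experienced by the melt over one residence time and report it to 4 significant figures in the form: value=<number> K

Throughput in SI: Q_s = 244.7 kg/h ÷ 3600 s/h = 0.0679722 kg/s
t_res = M / Q_s = 9.33 ÷ 0.0679722 = 137.262 s
Geometry in metres: D = 27.4 mm → 0.0274 m, h = 4.21 mm → 0.00421 m; screw speed N = 119.5 rpm = 1.99167 rev/s
γ̇ = π·D·N / h = π · 0.0274 · 1.99167 / 0.00421 = 40.7226 s⁻¹
Adiabatic rise: ΔT = η γ̇² t_res / (ρ cp) = 623·(40.7226)²·137.262 / (1222·1874) = 61.9252 K

value=61.93 K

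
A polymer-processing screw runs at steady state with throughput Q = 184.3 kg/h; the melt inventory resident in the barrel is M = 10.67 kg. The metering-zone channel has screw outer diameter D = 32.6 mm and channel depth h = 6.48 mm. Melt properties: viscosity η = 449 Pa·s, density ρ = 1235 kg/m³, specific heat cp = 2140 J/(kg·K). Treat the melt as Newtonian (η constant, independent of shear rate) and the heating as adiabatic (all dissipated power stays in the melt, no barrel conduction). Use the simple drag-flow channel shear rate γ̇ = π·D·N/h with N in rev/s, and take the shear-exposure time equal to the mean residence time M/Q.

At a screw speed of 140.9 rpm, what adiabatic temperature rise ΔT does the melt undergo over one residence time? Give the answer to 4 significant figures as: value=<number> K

value=48.78 K

Throughput in SI: Q_s = 184.3 kg/h ÷ 3600 s/h = 0.0511944 kg/s
t_res = M / Q_s = 10.67 ÷ 0.0511944 = 208.421 s
Convert to SI: D = 0.0326 m, h = 0.00648 m, N = 140.9/60 = 2.34833 rev/s
γ̇ = π·D·N / h = π · 0.0326 · 2.34833 / 0.00648 = 37.1152 s⁻¹
Adiabatic rise: ΔT = η γ̇² t_res / (ρ cp) = 449·(37.1152)²·208.421 / (1235·2140) = 48.7766 K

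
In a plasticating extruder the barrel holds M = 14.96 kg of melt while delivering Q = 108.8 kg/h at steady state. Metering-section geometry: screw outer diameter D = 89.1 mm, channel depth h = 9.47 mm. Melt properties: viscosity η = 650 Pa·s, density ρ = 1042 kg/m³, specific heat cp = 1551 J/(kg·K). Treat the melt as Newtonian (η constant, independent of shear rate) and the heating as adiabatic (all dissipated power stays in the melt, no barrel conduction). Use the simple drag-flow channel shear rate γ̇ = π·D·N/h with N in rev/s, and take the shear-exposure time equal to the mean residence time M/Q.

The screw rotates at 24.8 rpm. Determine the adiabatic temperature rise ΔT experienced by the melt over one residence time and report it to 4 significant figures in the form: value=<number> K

value=29.72 K

Convert throughput: Q = 108.8 kg/h = 108.8/3600 = 0.0302222 kg/s
t_res = M / Q_s = 14.96 ÷ 0.0302222 = 495 s
Convert to SI: D = 0.0891 m, h = 0.00947 m, N = 24.8/60 = 0.413333 rev/s
γ̇ = π·D·N / h = π · 0.0891 · 0.413333 / 0.00947 = 12.2174 s⁻¹
ΔT = η·γ̇²·t_res/(ρ·cp) = [650 × 12.2174² × 495] / [1042 × 1551] = 29.7163 K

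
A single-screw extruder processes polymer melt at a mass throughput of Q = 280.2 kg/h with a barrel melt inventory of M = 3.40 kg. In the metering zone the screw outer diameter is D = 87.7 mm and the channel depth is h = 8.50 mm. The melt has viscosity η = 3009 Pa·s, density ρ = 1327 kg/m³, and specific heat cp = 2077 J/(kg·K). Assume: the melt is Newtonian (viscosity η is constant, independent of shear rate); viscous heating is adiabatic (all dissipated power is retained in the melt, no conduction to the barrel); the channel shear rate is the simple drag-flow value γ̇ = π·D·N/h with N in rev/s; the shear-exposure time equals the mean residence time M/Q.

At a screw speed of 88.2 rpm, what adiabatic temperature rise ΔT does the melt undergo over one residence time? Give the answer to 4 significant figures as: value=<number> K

Throughput in SI: Q_s = 280.2 kg/h ÷ 3600 s/h = 0.0778333 kg/s
t_res = M / Q_s = 3.40 ÷ 0.0778333 = 43.6831 s
Convert to SI: D = 0.0877 m, h = 0.0085 m, N = 88.2/60 = 1.47 rev/s
γ̇ = π·D·N / h = π · 0.0877 · 1.47 / 0.0085 = 47.6484 s⁻¹
ΔT = η·γ̇²·t_res / (ρ·cp) = 3009 · (47.6484)² · 43.6831 / (1327 · 2077) = 108.274 K

value=108.3 K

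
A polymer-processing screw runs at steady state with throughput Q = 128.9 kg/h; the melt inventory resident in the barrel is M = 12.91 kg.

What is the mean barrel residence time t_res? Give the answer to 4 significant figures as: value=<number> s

Throughput in SI: Q_s = 128.9 kg/h ÷ 3600 s/h = 0.0358056 kg/s
t_res = M / Q_s = 12.91 / 0.0358056 = 360.559 s

value=360.6 s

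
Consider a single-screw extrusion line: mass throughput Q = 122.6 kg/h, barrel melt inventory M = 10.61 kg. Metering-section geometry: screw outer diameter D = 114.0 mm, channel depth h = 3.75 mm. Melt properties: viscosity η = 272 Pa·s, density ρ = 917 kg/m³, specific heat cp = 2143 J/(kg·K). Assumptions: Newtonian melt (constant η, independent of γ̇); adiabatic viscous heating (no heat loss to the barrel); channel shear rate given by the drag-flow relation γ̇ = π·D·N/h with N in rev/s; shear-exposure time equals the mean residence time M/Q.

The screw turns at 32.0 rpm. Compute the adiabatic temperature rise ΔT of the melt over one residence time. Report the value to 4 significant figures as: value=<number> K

Q_s = Q / 3600 = 122.6 / 3600 = 0.0340556 kg/s
t_res = M / Q_s = 10.61 / 0.0340556 = 311.55 s
Geometry in metres: D = 114.0 mm → 0.114 m, h = 3.75 mm → 0.00375 m; screw speed N = 32.0 rpm = 0.533333 rev/s
Shear rate: γ̇ = πDN/h = π·0.114·0.533333/0.00375 = 50.9357 s⁻¹
ΔT = η·γ̇²·t_res / (ρ·cp) = 272 · (50.9357)² · 311.55 / (917 · 2143) = 111.879 K

value=111.9 K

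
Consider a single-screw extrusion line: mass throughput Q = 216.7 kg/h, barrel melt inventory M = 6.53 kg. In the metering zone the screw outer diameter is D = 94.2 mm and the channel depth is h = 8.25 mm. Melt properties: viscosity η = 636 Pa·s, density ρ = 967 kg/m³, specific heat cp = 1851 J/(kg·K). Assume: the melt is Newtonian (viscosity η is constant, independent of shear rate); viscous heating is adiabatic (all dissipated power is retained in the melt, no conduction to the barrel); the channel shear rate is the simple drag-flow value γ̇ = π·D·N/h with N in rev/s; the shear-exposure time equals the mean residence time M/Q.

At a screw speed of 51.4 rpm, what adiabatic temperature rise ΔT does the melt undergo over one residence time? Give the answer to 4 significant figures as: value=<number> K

value=36.40 K

Q_s = Q / 3600 = 216.7 / 3600 = 0.0601944 kg/s
t_res = M / Q_s = 6.53 ÷ 0.0601944 = 108.482 s
Convert to SI: D = 0.0942 m, h = 0.00825 m, N = 51.4/60 = 0.856667 rev/s
γ̇ = π D N / h = (π)(0.0942)(0.856667) / 0.00825 = 30.7297 s⁻¹
ΔT = η·γ̇²·t_res/(ρ·cp) = [636 × 30.7297² × 108.482] / [967 × 1851] = 36.3997 K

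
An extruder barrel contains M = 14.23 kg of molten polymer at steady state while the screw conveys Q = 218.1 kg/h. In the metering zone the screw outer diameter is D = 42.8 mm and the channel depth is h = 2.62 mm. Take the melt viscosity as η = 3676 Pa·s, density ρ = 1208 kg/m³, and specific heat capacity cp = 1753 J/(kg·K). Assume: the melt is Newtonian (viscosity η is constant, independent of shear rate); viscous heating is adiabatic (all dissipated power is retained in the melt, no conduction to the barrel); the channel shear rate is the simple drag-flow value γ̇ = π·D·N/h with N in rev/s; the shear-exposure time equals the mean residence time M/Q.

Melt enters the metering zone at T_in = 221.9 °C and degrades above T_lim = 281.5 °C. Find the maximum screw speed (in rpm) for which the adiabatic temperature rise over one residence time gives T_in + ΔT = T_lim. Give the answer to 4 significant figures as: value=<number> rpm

Q_s = Q / 3600 = 218.1 / 3600 = 0.0605833 kg/s
Mean residence time: t_res = M/Q_s = 14.23 kg / 0.0605833 kg/s = 234.883 s
D = 42.8 mm = 0.0428 m;  h = 2.62 mm = 0.00262 m
ΔT_a = T_lim − T_in = 281.5 °C − 221.9 °C = 59.6 K
Invert ΔT = ηγ̇²t_res/(ρcp) for γ̇: γ̇_max² = ΔT_a ρ cp / (η t_res) = 59.6·1208·1753 / (3676·234.883) = 146.173 s⁻²
γ̇_max = sqrt(146.173) = 12.0902 s⁻¹
Solve γ̇ = πDN/h for N: N_max = γ̇_max·h/(π·D) = 12.0902 × 0.00262 / (π × 0.0428) = 0.235582 rev/s = 14.1349 rpm

value=14.13 rpm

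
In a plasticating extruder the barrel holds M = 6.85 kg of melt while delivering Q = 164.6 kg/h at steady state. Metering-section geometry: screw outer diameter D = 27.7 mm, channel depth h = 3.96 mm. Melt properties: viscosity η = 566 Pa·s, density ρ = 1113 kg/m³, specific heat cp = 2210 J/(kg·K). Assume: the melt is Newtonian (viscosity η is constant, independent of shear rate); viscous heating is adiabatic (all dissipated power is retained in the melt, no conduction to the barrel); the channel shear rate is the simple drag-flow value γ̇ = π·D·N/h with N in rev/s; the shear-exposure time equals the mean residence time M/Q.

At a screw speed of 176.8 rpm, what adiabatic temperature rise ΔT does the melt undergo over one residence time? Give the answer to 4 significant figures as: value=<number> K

Q_s = Q / 3600 = 164.6 / 3600 = 0.0457222 kg/s
t_res = M / Q_s = 6.85 / 0.0457222 = 149.818 s
D = 27.7 mm = 0.0277 m;  h = 3.96 mm = 0.00396 m;  N = 176.8 rpm / 60 = 2.94667 rev/s
Shear rate: γ̇ = πDN/h = π·0.0277·2.94667/0.00396 = 64.7538 s⁻¹
Adiabatic rise: ΔT = η γ̇² t_res / (ρ cp) = 566·(64.7538)²·149.818 / (1113·2210) = 144.552 K

value=144.6 K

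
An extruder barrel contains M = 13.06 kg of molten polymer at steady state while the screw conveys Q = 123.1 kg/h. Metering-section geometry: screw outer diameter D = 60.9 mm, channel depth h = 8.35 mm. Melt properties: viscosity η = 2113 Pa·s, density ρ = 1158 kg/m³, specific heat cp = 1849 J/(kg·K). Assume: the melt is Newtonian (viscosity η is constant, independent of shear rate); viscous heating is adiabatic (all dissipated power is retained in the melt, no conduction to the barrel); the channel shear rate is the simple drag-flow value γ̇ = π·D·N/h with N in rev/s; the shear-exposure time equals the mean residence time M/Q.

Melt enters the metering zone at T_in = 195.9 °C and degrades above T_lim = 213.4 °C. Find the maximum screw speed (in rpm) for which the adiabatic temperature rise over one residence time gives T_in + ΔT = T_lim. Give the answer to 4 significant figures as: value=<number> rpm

Q_s = Q / 3600 = 123.1 / 3600 = 0.0341944 kg/s
t_res = M / Q_s = 13.06 ÷ 0.0341944 = 381.933 s
Geometry in SI: D = 60.9 mm → 0.0609 m, h = 8.35 mm → 0.00835 m
ΔT_a = T_lim − T_in = 213.4 °C − 195.9 °C = 17.5 K
γ̇_max² = ΔT_a·ρ·cp / (η·t_res) = [17.5 × 1158 × 1849] / [2113 × 381.933] = 46.4298 s⁻²
γ̇_max = √46.4298 = 6.81394 s⁻¹
N_max = γ̇_max·h / (π·D) = 6.81394 · 0.00835 / (π · 0.0609) = 0.297384 rev/s = 17.843 rpm

value=17.84 rpm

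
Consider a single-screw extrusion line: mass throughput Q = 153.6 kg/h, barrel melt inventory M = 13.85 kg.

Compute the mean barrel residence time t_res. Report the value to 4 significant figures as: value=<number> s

Q_s = Q / 3600 = 153.6 / 3600 = 0.0426667 kg/s
Mean residence time: t_res = M/Q_s = 13.85 kg / 0.0426667 kg/s = 324.609 s

value=324.6 s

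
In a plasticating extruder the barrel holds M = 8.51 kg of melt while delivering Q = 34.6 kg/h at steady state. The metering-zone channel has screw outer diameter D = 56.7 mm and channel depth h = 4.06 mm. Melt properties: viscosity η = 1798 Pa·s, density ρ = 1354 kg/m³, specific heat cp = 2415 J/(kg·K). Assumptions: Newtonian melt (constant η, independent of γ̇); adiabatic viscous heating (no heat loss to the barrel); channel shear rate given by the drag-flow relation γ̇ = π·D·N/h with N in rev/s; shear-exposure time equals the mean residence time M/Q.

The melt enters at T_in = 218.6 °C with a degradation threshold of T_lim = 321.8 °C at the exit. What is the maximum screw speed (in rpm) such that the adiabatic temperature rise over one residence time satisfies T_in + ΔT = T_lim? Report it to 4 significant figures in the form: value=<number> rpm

Convert throughput: Q = 34.6 kg/h = 34.6/3600 = 0.00961111 kg/s
t_res = M / Q_s = 8.51 / 0.00961111 = 885.434 s
D = 56.7 mm = 0.0567 m;  h = 4.06 mm = 0.00406 m
ΔT_a = T_lim − T_in = 321.8 − 218.6 = 103.2 K
γ̇_max² = ΔT_a·ρ·cp / (η·t_res) = [103.2 × 1354 × 2415] / [1798 × 885.434] = 211.968 s⁻²
γ̇_max = sqrt(211.968) = 14.5591 s⁻¹
N_max = γ̇_max·h / (π·D) = 14.5591 · 0.00406 / (π · 0.0567) = 0.331839 rev/s = 19.9104 rpm

value=19.91 rpm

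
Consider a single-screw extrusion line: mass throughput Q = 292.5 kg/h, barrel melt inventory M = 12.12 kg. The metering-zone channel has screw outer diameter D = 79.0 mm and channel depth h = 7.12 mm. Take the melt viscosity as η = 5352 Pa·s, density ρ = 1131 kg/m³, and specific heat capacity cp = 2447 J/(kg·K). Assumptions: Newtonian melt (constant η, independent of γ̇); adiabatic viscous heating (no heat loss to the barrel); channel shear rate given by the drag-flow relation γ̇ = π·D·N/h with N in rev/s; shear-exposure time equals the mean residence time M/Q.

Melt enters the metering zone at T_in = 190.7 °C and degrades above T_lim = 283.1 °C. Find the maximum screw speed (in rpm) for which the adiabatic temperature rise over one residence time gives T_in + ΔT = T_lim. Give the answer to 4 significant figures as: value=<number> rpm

Throughput in SI: Q_s = 292.5 kg/h ÷ 3600 s/h = 0.08125 kg/s
t_res = M / Q_s = 12.12 / 0.08125 = 149.169 s
Convert to metres: D = 0.079 m, h = 0.00712 m
ΔT_a = T_lim − T_in = 283.1 °C − 190.7 °C = 92.4 K
γ̇_max² = ΔT_a·ρ·cp/(η·t_res) = 92.4·1131·2447/(5352·149.169) = 320.312 s⁻²
γ̇_max = √320.312 = 17.8973 s⁻¹
N_max = γ̇_max·h / (π·D) = 17.8973 · 0.00712 / (π · 0.079) = 0.51344 rev/s = 30.8064 rpm

value=30.81 rpm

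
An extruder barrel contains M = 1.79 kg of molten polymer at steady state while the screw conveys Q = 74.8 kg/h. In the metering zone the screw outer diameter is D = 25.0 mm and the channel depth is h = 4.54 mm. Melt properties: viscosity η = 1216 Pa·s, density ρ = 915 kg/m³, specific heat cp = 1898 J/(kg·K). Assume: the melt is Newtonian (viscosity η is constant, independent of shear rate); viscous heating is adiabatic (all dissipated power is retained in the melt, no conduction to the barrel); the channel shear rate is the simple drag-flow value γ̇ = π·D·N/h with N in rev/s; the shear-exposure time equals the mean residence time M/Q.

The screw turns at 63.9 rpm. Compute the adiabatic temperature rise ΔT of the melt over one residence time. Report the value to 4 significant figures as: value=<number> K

value=20.48 K

Q_s = Q / 3600 = 74.8 / 3600 = 0.0207778 kg/s
t_res = M / Q_s = 1.79 / 0.0207778 = 86.1497 s
Convert to SI: D = 0.025 m, h = 0.00454 m, N = 63.9/60 = 1.065 rev/s
γ̇ = π D N / h = (π)(0.025)(1.065) / 0.00454 = 18.424 s⁻¹
ΔT = η·γ̇²·t_res / (ρ·cp) = 1216 · (18.424)² · 86.1497 / (915 · 1898) = 20.4756 K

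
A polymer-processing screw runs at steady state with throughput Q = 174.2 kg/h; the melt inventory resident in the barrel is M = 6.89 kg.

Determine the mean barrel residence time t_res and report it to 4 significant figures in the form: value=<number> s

Throughput in SI: Q_s = 174.2 kg/h ÷ 3600 s/h = 0.0483889 kg/s
t_res = M / Q_s = 6.89 / 0.0483889 = 142.388 s

value=142.4 s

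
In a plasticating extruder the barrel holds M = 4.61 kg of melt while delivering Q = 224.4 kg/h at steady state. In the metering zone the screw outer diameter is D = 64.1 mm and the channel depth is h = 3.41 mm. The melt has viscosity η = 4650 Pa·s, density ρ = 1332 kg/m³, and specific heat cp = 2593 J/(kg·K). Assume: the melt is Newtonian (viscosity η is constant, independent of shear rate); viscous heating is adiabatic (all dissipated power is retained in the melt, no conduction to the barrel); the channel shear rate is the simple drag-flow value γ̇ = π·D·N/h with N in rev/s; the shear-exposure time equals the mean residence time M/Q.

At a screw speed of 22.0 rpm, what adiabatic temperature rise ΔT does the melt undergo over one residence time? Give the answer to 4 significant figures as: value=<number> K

value=46.68 K

Throughput in SI: Q_s = 224.4 kg/h ÷ 3600 s/h = 0.0623333 kg/s
Mean residence time: t_res = M/Q_s = 4.61 kg / 0.0623333 kg/s = 73.9572 s
Geometry in metres: D = 64.1 mm → 0.0641 m, h = 3.41 mm → 0.00341 m; screw speed N = 22.0 rpm = 0.366667 rev/s
γ̇ = π D N / h = (π)(0.0641)(0.366667) / 0.00341 = 21.6533 s⁻¹
ΔT = η·γ̇²·t_res / (ρ·cp) = 4650 · (21.6533)² · 73.9572 / (1332 · 2593) = 46.6849 K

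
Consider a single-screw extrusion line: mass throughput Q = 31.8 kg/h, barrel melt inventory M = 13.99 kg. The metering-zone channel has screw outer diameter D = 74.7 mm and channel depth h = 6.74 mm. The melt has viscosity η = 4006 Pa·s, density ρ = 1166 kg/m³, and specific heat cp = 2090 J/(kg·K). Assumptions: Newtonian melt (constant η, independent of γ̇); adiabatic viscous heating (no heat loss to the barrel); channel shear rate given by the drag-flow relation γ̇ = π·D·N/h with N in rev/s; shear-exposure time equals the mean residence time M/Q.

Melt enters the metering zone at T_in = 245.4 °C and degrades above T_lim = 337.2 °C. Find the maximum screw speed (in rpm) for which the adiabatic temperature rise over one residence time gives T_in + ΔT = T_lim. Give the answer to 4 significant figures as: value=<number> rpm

value=10.23 rpm

Q_s = Q / 3600 = 31.8 / 3600 = 0.00883333 kg/s
t_res = M / Q_s = 13.99 / 0.00883333 = 1583.77 s
D = 74.7 mm = 0.0747 m;  h = 6.74 mm = 0.00674 m
ΔT_a = T_lim − T_in = 337.2 °C − 245.4 °C = 91.8 K
γ̇_max² = ΔT_a·ρ·cp/(η·t_res) = 91.8·1166·2090/(4006·1583.77) = 35.2601 s⁻²
γ̇_max = sqrt(35.2601) = 5.93802 s⁻¹
N_max = γ̇_max·h / (π·D) = 5.93802 · 0.00674 / (π · 0.0747) = 0.170542 rev/s = 10.2325 rpm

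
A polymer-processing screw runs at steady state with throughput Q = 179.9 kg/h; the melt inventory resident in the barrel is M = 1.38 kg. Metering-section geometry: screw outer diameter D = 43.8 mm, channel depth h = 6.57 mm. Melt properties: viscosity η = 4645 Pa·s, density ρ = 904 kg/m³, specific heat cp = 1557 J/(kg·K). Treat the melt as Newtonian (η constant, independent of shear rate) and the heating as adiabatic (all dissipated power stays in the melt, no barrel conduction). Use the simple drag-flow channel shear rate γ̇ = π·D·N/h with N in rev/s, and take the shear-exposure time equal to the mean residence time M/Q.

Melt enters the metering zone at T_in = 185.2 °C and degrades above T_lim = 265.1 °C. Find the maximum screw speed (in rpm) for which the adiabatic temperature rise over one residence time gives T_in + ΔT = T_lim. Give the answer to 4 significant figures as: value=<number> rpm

value=84.83 rpm

Q_s = Q / 3600 = 179.9 / 3600 = 0.0499722 kg/s
Mean residence time: t_res = M/Q_s = 1.38 kg / 0.0499722 kg/s = 27.6153 s
Geometry in SI: D = 43.8 mm → 0.0438 m, h = 6.57 mm → 0.00657 m
ΔT_a = T_lim − T_in = 265.1 − 185.2 = 79.9 K
Invert ΔT = ηγ̇²t_res/(ρcp) for γ̇: γ̇_max² = ΔT_a ρ cp / (η t_res) = 79.9·904·1557 / (4645·27.6153) = 876.734 s⁻²
γ̇_max = sqrt(876.734) = 29.6097 s⁻¹
Solve γ̇ = πDN/h for N: N_max = γ̇_max·h/(π·D) = 29.6097 × 0.00657 / (π × 0.0438) = 1.41376 rev/s = 84.8255 rpm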